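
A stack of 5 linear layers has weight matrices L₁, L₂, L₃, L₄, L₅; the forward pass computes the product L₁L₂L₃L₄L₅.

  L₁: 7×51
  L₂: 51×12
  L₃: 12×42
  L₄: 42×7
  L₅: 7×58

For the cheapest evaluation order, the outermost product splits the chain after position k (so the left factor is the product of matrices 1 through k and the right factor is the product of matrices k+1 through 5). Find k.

4

Adjacent pairs: L₁L₂ = 7·51·12 = 4284; L₂L₃ = 51·12·42 = 25704; L₃L₄ = 12·42·7 = 3528; L₄L₅ = 42·7·58 = 17052.
Length 3: L₁..L₃: k=1: 0+25704+7·51·42=40698; k=2: 4284+0+7·12·42=7812 → min 7812 | L₂..L₄: k=2: 0+3528+51·12·7=7812; k=3: 25704+0+51·42·7=40698 → min 7812 | L₃..L₅: k=3: 0+17052+12·42·58=46284; k=4: 3528+0+12·7·58=8400 → min 8400.
Length 4: L₁..L₄: k=1: 0+7812+7·51·7=10311; k=2: 4284+3528+7·12·7=8400; k=3: 7812+0+7·42·7=9870 → min 8400 | L₂..L₅: k=2: 0+8400+51·12·58=43896; k=3: 25704+17052+51·42·58=166992; k=4: 7812+0+51·7·58=28518 → min 28518.
Top-level splits: k=1: (L₁..L₁)·(L₂..L₅) → 0+28518+7·51·58 = 49224; k=2: (L₁..L₂)·(L₃..L₅) → 4284+8400+7·12·58 = 17556; k=3: (L₁..L₃)·(L₄..L₅) → 7812+17052+7·42·58 = 41916; k=4: (L₁..L₄)·(L₅..L₅) → 8400+0+7·7·58 = 11242.
Best split is after L₄, i.e. k = 4.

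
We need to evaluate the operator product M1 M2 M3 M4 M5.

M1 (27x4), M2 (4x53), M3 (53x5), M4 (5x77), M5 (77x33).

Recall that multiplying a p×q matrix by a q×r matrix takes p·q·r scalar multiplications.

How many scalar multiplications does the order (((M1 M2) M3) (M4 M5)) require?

30039

(M1 M2): 27×4 by 4×53 → 27×53, cost 27·4·53 = 5724
((M1 M2) M3): 27×53 by 53×5 → 27×5, cost 27·53·5 = 7155; cumulative 12879
(M4 M5): 5×77 by 77×33 → 5×33, cost 5·77·33 = 12705
(((M1 M2) M3) (M4 M5)): 27×5 by 5×33 → 27×33, cost 27·5·33 = 4455; cumulative 30039
Total: 30039 scalar multiplications.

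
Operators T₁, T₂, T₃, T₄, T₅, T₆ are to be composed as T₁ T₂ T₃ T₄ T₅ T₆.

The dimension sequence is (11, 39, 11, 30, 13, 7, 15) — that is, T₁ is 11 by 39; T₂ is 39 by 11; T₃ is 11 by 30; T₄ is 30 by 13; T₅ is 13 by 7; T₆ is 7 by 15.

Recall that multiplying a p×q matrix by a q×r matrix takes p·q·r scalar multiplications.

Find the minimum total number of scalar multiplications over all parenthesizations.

11761

Adjacent pairs: T₁T₂ = 11·39·11 = 4719; T₂T₃ = 39·11·30 = 12870; T₃T₄ = 11·30·13 = 4290; T₄T₅ = 30·13·7 = 2730; T₅T₆ = 13·7·15 = 1365.
Length 3: T₁..T₃: k=1: 0+12870+11·39·30=25740; k=2: 4719+0+11·11·30=8349 → min 8349 | T₂..T₄: k=2: 0+4290+39·11·13=9867; k=3: 12870+0+39·30·13=28080 → min 9867 | T₃..T₅: k=3: 0+2730+11·30·7=5040; k=4: 4290+0+11·13·7=5291 → min 5040 | T₄..T₆: k=4: 0+1365+30·13·15=7215; k=5: 2730+0+30·7·15=5880 → min 5880.
Length 4: T₁..T₄: k=1: 0+9867+11·39·13=15444; k=2: 4719+4290+11·11·13=10582; k=3: 8349+0+11·30·13=12639 → min 10582 | T₂..T₅: k=2: 0+5040+39·11·7=8043; k=3: 12870+2730+39·30·7=23790; k=4: 9867+0+39·13·7=13416 → min 8043 | T₃..T₆: k=3: 0+5880+11·30·15=10830; k=4: 4290+1365+11·13·15=7800; k=5: 5040+0+11·7·15=6195 → min 6195.
Length 5: T₁..T₅: k=1: 0+8043+11·39·7=11046; k=2: 4719+5040+11·11·7=10606; k=3: 8349+2730+11·30·7=13389; k=4: 10582+0+11·13·7=11583 → min 10606 | T₂..T₆: k=2: 0+6195+39·11·15=12630; k=3: 12870+5880+39·30·15=36300; k=4: 9867+1365+39·13·15=18837; k=5: 8043+0+39·7·15=12138 → min 12138.
Length 6: T₁..T₆: k=1: 0+12138+11·39·15=18573; k=2: 4719+6195+11·11·15=12729; k=3: 8349+5880+11·30·15=19179; k=4: 10582+1365+11·13·15=14092; k=5: 10606+0+11·7·15=11761 → min 11761.
Optimal order: (((T₁ T₂) (T₃ (T₄ T₅))) T₆) with cost 11761.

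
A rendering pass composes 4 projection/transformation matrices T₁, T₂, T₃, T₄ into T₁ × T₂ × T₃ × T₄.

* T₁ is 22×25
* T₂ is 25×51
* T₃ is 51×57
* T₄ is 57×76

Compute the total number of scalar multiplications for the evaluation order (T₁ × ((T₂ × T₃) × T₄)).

(T₂ × T₃): 25×51 by 51×57 → 25×57, cost 25·51·57 = 72675
((T₂ × T₃) × T₄): 25×57 by 57×76 → 25×76, cost 25·57·76 = 108300; cumulative 180975
(T₁ × ((T₂ × T₃) × T₄)): 22×25 by 25×76 → 22×76, cost 22·25·76 = 41800; cumulative 222775
Total: 222775 scalar multiplications.

222775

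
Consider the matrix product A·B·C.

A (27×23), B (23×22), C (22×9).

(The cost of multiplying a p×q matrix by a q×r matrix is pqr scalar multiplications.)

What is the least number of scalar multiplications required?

10143

Order (A·(B·C)): (B·C): 23×22 by 22×9 → 23×9, cost 23·22·9 = 4554; (A·(B·C)): 27×23 by 23×9 → 27×9, cost 27·23·9 = 5589; cumulative 10143. Total 10143.
Order ((A·B)·C): (A·B): 27×23 by 23×22 → 27×22, cost 27·23·22 = 13662; ((A·B)·C): 27×22 by 22×9 → 27×9, cost 27·22·9 = 5346; cumulative 19008. Total 19008.
Minimum: 10143.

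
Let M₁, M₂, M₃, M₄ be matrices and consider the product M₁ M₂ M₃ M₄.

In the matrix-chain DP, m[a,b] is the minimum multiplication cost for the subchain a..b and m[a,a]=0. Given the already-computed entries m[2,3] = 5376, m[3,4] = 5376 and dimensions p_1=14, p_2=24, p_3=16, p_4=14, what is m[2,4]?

8512

m[2,4] = min over k∈[2,3] of m[2,k]+m[k+1,4]+p_{1}·p_k·p_{4}.
k=2: 0 + 5376 + 14·24·14 = 10080; k=3: 5376 + 0 + 14·16·14 = 8512.
Minimum: 8512 at k=3.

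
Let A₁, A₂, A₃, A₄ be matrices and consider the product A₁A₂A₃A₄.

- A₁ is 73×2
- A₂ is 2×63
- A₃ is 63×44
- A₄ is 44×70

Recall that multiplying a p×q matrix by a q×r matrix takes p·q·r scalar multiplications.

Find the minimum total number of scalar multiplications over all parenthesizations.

21924

Adjacent pairs: A₁A₂ = 73·2·63 = 9198; A₂A₃ = 2·63·44 = 5544; A₃A₄ = 63·44·70 = 194040.
Length 3: A₁..A₃: k=1: 0+5544+73·2·44=11968; k=2: 9198+0+73·63·44=211554 → min 11968 | A₂..A₄: k=2: 0+194040+2·63·70=202860; k=3: 5544+0+2·44·70=11704 → min 11704.
Length 4: A₁..A₄: k=1: 0+11704+73·2·70=21924; k=2: 9198+194040+73·63·70=525168; k=3: 11968+0+73·44·70=236808 → min 21924.
Optimal order: (A₁((A₂A₃)A₄)) with cost 21924.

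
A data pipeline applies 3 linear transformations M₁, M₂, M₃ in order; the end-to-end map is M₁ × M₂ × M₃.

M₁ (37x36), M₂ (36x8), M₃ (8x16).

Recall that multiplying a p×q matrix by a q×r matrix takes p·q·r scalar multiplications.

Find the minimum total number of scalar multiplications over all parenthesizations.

15392

Order (M₁ × (M₂ × M₃)): (M₂ × M₃): 36×8 by 8×16 → 36×16, cost 36·8·16 = 4608; (M₁ × (M₂ × M₃)): 37×36 by 36×16 → 37×16, cost 37·36·16 = 21312; cumulative 25920. Total 25920.
Order ((M₁ × M₂) × M₃): (M₁ × M₂): 37×36 by 36×8 → 37×8, cost 37·36·8 = 10656; ((M₁ × M₂) × M₃): 37×8 by 8×16 → 37×16, cost 37·8·16 = 4736; cumulative 15392. Total 15392.
Minimum: 15392.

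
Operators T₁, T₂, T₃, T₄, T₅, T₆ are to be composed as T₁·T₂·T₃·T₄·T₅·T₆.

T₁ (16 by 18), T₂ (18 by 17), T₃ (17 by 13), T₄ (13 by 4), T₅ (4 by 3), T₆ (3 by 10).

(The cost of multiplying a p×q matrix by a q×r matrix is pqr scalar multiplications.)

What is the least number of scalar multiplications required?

Adjacent pairs: T₁T₂ = 16·18·17 = 4896; T₂T₃ = 18·17·13 = 3978; T₃T₄ = 17·13·4 = 884; T₄T₅ = 13·4·3 = 156; T₅T₆ = 4·3·10 = 120.
Length 3: T₁..T₃: k=1: 0+3978+16·18·13=7722; k=2: 4896+0+16·17·13=8432 → min 7722 | T₂..T₄: k=2: 0+884+18·17·4=2108; k=3: 3978+0+18·13·4=4914 → min 2108 | T₃..T₅: k=3: 0+156+17·13·3=819; k=4: 884+0+17·4·3=1088 → min 819 | T₄..T₆: k=4: 0+120+13·4·10=640; k=5: 156+0+13·3·10=546 → min 546.
Length 4: T₁..T₄: k=1: 0+2108+16·18·4=3260; k=2: 4896+884+16·17·4=6868; k=3: 7722+0+16·13·4=8554 → min 3260 | T₂..T₅: k=2: 0+819+18·17·3=1737; k=3: 3978+156+18·13·3=4836; k=4: 2108+0+18·4·3=2324 → min 1737 | T₃..T₆: k=3: 0+546+17·13·10=2756; k=4: 884+120+17·4·10=1684; k=5: 819+0+17·3·10=1329 → min 1329.
Length 5: T₁..T₅: k=1: 0+1737+16·18·3=2601; k=2: 4896+819+16·17·3=6531; k=3: 7722+156+16·13·3=8502; k=4: 3260+0+16·4·3=3452 → min 2601 | T₂..T₆: k=2: 0+1329+18·17·10=4389; k=3: 3978+546+18·13·10=6864; k=4: 2108+120+18·4·10=2948; k=5: 1737+0+18·3·10=2277 → min 2277.
Length 6: T₁..T₆: k=1: 0+2277+16·18·10=5157; k=2: 4896+1329+16·17·10=8945; k=3: 7722+546+16·13·10=10348; k=4: 3260+120+16·4·10=4020; k=5: 2601+0+16·3·10=3081 → min 3081.
Optimal order: ((T₁·(T₂·(T₃·(T₄·T₅))))·T₆) with cost 3081.

3081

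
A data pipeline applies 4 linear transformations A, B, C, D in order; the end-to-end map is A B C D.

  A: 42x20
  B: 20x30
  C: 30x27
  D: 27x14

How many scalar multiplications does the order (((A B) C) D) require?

75096

(A B): 42×20 by 20×30 → 42×30, cost 42·20·30 = 25200
((A B) C): 42×30 by 30×27 → 42×27, cost 42·30·27 = 34020; cumulative 59220
(((A B) C) D): 42×27 by 27×14 → 42×14, cost 42·27·14 = 15876; cumulative 75096
Total: 75096 scalar multiplications.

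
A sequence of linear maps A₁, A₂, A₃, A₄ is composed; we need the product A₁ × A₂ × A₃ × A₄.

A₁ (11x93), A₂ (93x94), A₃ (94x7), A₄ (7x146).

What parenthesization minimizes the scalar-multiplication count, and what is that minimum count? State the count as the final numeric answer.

Adjacent pairs: A₁A₂ = 11·93·94 = 96162; A₂A₃ = 93·94·7 = 61194; A₃A₄ = 94·7·146 = 96068.
Length 3: A₁..A₃: k=1: 0+61194+11·93·7=68355; k=2: 96162+0+11·94·7=103400 → min 68355 | A₂..A₄: k=2: 0+96068+93·94·146=1372400; k=3: 61194+0+93·7·146=156240 → min 156240.
Length 4: A₁..A₄: k=1: 0+156240+11·93·146=305598; k=2: 96162+96068+11·94·146=343194; k=3: 68355+0+11·7·146=79597 → min 79597.
Optimal parenthesization: ((A₁ × (A₂ × A₃)) × A₄) with cost 79597.

79597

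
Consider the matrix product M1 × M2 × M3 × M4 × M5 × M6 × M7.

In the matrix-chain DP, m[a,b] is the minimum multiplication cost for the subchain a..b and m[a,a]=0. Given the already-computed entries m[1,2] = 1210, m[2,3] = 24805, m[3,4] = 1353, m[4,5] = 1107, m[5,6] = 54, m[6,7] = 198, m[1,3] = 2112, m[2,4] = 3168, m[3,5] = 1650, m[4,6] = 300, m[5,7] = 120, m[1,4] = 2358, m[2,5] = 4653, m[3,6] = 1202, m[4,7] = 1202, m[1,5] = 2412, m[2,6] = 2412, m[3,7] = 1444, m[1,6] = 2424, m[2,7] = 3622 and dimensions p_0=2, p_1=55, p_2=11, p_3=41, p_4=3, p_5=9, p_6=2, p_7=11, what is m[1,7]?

2468

m[1,7] = min over k∈[1,6] of m[1,k]+m[k+1,7]+p_{0}·p_k·p_{7}.
k=1: 0 + 3622 + 2·55·11 = 4832; k=2: 1210 + 1444 + 2·11·11 = 2896; k=3: 2112 + 1202 + 2·41·11 = 4216; k=4: 2358 + 120 + 2·3·11 = 2544; k=5: 2412 + 198 + 2·9·11 = 2808; k=6: 2424 + 0 + 2·2·11 = 2468.
Minimum: 2468 at k=6.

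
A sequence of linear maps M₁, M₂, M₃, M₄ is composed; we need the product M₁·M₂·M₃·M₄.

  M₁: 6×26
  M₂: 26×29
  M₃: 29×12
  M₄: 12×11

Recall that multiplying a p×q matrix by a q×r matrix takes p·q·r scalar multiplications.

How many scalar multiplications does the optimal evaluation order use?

7404

Adjacent pairs: M₁M₂ = 6·26·29 = 4524; M₂M₃ = 26·29·12 = 9048; M₃M₄ = 29·12·11 = 3828.
Length 3: M₁..M₃: k=1: 0+9048+6·26·12=10920; k=2: 4524+0+6·29·12=6612 → min 6612 | M₂..M₄: k=2: 0+3828+26·29·11=12122; k=3: 9048+0+26·12·11=12480 → min 12122.
Length 4: M₁..M₄: k=1: 0+12122+6·26·11=13838; k=2: 4524+3828+6·29·11=10266; k=3: 6612+0+6·12·11=7404 → min 7404.
Optimal order: (((M₁·M₂)·M₃)·M₄) with cost 7404.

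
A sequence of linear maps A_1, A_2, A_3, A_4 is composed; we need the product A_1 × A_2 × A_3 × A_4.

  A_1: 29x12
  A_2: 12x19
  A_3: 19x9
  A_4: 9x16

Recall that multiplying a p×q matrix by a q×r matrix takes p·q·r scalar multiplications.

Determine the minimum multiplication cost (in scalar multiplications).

9348

Adjacent pairs: A_1A_2 = 29·12·19 = 6612; A_2A_3 = 12·19·9 = 2052; A_3A_4 = 19·9·16 = 2736.
Length 3: A_1..A_3: k=1: 0+2052+29·12·9=5184; k=2: 6612+0+29·19·9=11571 → min 5184 | A_2..A_4: k=2: 0+2736+12·19·16=6384; k=3: 2052+0+12·9·16=3780 → min 3780.
Length 4: A_1..A_4: k=1: 0+3780+29·12·16=9348; k=2: 6612+2736+29·19·16=18164; k=3: 5184+0+29·9·16=9360 → min 9348.
Optimal order: (A_1 × ((A_2 × A_3) × A_4)) with cost 9348.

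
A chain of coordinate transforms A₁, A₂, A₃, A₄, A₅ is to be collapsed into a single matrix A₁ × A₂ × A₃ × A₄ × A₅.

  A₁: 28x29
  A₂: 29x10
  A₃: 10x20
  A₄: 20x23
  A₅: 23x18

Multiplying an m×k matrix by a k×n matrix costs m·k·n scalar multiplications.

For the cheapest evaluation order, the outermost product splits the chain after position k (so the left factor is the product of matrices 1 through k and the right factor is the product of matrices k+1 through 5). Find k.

Adjacent pairs: A₁A₂ = 28·29·10 = 8120; A₂A₃ = 29·10·20 = 5800; A₃A₄ = 10·20·23 = 4600; A₄A₅ = 20·23·18 = 8280.
Length 3: A₁..A₃: k=1: 0+5800+28·29·20=22040; k=2: 8120+0+28·10·20=13720 → min 13720 | A₂..A₄: k=2: 0+4600+29·10·23=11270; k=3: 5800+0+29·20·23=19140 → min 11270 | A₃..A₅: k=3: 0+8280+10·20·18=11880; k=4: 4600+0+10·23·18=8740 → min 8740.
Length 4: A₁..A₄: k=1: 0+11270+28·29·23=29946; k=2: 8120+4600+28·10·23=19160; k=3: 13720+0+28·20·23=26600 → min 19160 | A₂..A₅: k=2: 0+8740+29·10·18=13960; k=3: 5800+8280+29·20·18=24520; k=4: 11270+0+29·23·18=23276 → min 13960.
Top-level splits: k=1: (A₁..A₁)·(A₂..A₅) → 0+13960+28·29·18 = 28576; k=2: (A₁..A₂)·(A₃..A₅) → 8120+8740+28·10·18 = 21900; k=3: (A₁..A₃)·(A₄..A₅) → 13720+8280+28·20·18 = 32080; k=4: (A₁..A₄)·(A₅..A₅) → 19160+0+28·23·18 = 30752.
Best split is after A₂, i.e. k = 2.

2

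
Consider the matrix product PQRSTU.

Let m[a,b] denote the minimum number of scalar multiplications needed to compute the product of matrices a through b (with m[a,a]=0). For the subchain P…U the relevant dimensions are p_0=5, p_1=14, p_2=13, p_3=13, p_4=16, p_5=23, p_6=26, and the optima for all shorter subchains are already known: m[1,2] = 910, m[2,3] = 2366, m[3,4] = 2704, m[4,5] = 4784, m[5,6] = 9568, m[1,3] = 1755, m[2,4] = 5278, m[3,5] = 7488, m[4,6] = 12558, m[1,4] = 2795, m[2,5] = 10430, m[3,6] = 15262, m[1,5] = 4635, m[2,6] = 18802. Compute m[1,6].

m[1,6] = min over k∈[1,5] of m[1,k]+m[k+1,6]+p_{0}·p_k·p_{6}.
k=1: 0 + 18802 + 5·14·26 = 20622; k=2: 910 + 15262 + 5·13·26 = 17862; k=3: 1755 + 12558 + 5·13·26 = 16003; k=4: 2795 + 9568 + 5·16·26 = 14443; k=5: 4635 + 0 + 5·23·26 = 7625.
Minimum: 7625 at k=5.

7625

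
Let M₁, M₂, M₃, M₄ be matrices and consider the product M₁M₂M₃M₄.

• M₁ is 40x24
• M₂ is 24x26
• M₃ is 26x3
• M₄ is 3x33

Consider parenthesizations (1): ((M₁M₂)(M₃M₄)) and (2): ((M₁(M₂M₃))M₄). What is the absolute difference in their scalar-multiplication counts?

53142

Order (1) = ((M₁M₂)(M₃M₄)): (M₁M₂): 40×24 by 24×26 → 40×26, cost 40·24·26 = 24960; (M₃M₄): 26×3 by 3×33 → 26×33, cost 26·3·33 = 2574; ((M₁M₂)(M₃M₄)): 40×26 by 26×33 → 40×33, cost 40·26·33 = 34320; cumulative 61854. Total 61854.
Order (2) = ((M₁(M₂M₃))M₄): (M₂M₃): 24×26 by 26×3 → 24×3, cost 24·26·3 = 1872; (M₁(M₂M₃)): 40×24 by 24×3 → 40×3, cost 40·24·3 = 2880; cumulative 4752; ((M₁(M₂M₃))M₄): 40×3 by 3×33 → 40×33, cost 40·3·33 = 3960; cumulative 8712. Total 8712.
Difference: |61854 − 8712| = 53142.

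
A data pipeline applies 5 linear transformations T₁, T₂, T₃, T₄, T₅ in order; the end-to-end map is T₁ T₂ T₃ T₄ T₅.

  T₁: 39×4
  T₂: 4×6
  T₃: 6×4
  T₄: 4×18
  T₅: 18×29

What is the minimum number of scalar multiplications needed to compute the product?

Adjacent pairs: T₁T₂ = 39·4·6 = 936; T₂T₃ = 4·6·4 = 96; T₃T₄ = 6·4·18 = 432; T₄T₅ = 4·18·29 = 2088.
Length 3: T₁..T₃: k=1: 0+96+39·4·4=720; k=2: 936+0+39·6·4=1872 → min 720 | T₂..T₄: k=2: 0+432+4·6·18=864; k=3: 96+0+4·4·18=384 → min 384 | T₃..T₅: k=3: 0+2088+6·4·29=2784; k=4: 432+0+6·18·29=3564 → min 2784.
Length 4: T₁..T₄: k=1: 0+384+39·4·18=3192; k=2: 936+432+39·6·18=5580; k=3: 720+0+39·4·18=3528 → min 3192 | T₂..T₅: k=2: 0+2784+4·6·29=3480; k=3: 96+2088+4·4·29=2648; k=4: 384+0+4·18·29=2472 → min 2472.
Length 5: T₁..T₅: k=1: 0+2472+39·4·29=6996; k=2: 936+2784+39·6·29=10506; k=3: 720+2088+39·4·29=7332; k=4: 3192+0+39·18·29=23550 → min 6996.
Optimal order: (T₁ (((T₂ T₃) T₄) T₅)) with cost 6996.

6996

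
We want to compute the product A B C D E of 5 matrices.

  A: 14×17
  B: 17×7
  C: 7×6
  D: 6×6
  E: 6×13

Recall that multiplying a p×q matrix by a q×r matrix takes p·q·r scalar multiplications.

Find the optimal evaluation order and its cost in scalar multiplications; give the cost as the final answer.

3486

Adjacent pairs: AB = 14·17·7 = 1666; BC = 17·7·6 = 714; CD = 7·6·6 = 252; DE = 6·6·13 = 468.
Length 3: A..C: k=1: 0+714+14·17·6=2142; k=2: 1666+0+14·7·6=2254 → min 2142 | B..D: k=2: 0+252+17·7·6=966; k=3: 714+0+17·6·6=1326 → min 966 | C..E: k=3: 0+468+7·6·13=1014; k=4: 252+0+7·6·13=798 → min 798.
Length 4: A..D: k=1: 0+966+14·17·6=2394; k=2: 1666+252+14·7·6=2506; k=3: 2142+0+14·6·6=2646 → min 2394 | B..E: k=2: 0+798+17·7·13=2345; k=3: 714+468+17·6·13=2508; k=4: 966+0+17·6·13=2292 → min 2292.
Length 5: A..E: k=1: 0+2292+14·17·13=5386; k=2: 1666+798+14·7·13=3738; k=3: 2142+468+14·6·13=3702; k=4: 2394+0+14·6·13=3486 → min 3486.
Optimal parenthesization: ((A (B (C D))) E) with cost 3486.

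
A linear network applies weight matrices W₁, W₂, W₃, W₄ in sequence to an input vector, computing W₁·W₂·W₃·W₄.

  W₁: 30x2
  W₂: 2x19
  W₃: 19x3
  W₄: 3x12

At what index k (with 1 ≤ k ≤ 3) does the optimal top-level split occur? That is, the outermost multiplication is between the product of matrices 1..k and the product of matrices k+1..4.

Adjacent pairs: W₁W₂ = 30·2·19 = 1140; W₂W₃ = 2·19·3 = 114; W₃W₄ = 19·3·12 = 684.
Length 3: W₁..W₃: k=1: 0+114+30·2·3=294; k=2: 1140+0+30·19·3=2850 → min 294 | W₂..W₄: k=2: 0+684+2·19·12=1140; k=3: 114+0+2·3·12=186 → min 186.
Top-level splits: k=1: (W₁..W₁)·(W₂..W₄) → 0+186+30·2·12 = 906; k=2: (W₁..W₂)·(W₃..W₄) → 1140+684+30·19·12 = 8664; k=3: (W₁..W₃)·(W₄..W₄) → 294+0+30·3·12 = 1374.
Best split is after W₁, i.e. k = 1.

1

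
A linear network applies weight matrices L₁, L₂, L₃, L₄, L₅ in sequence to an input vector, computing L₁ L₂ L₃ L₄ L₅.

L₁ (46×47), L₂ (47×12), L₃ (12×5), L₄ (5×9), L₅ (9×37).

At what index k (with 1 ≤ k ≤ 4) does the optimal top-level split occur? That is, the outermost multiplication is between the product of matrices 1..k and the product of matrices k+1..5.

3

Adjacent pairs: L₁L₂ = 46·47·12 = 25944; L₂L₃ = 47·12·5 = 2820; L₃L₄ = 12·5·9 = 540; L₄L₅ = 5·9·37 = 1665.
Length 3: L₁..L₃: k=1: 0+2820+46·47·5=13630; k=2: 25944+0+46·12·5=28704 → min 13630 | L₂..L₄: k=2: 0+540+47·12·9=5616; k=3: 2820+0+47·5·9=4935 → min 4935 | L₃..L₅: k=3: 0+1665+12·5·37=3885; k=4: 540+0+12·9·37=4536 → min 3885.
Length 4: L₁..L₄: k=1: 0+4935+46·47·9=24393; k=2: 25944+540+46·12·9=31452; k=3: 13630+0+46·5·9=15700 → min 15700 | L₂..L₅: k=2: 0+3885+47·12·37=24753; k=3: 2820+1665+47·5·37=13180; k=4: 4935+0+47·9·37=20586 → min 13180.
Top-level splits: k=1: (L₁..L₁)·(L₂..L₅) → 0+13180+46·47·37 = 93174; k=2: (L₁..L₂)·(L₃..L₅) → 25944+3885+46·12·37 = 50253; k=3: (L₁..L₃)·(L₄..L₅) → 13630+1665+46·5·37 = 23805; k=4: (L₁..L₄)·(L₅..L₅) → 15700+0+46·9·37 = 31018.
Best split is after L₃, i.e. k = 3.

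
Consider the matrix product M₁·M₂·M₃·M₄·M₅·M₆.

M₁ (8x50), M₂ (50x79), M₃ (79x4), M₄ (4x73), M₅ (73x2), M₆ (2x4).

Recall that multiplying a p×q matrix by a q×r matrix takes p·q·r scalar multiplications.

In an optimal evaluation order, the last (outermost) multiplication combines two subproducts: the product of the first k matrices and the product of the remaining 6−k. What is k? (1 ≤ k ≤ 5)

Adjacent pairs: M₁M₂ = 8·50·79 = 31600; M₂M₃ = 50·79·4 = 15800; M₃M₄ = 79·4·73 = 23068; M₄M₅ = 4·73·2 = 584; M₅M₆ = 73·2·4 = 584.
Length 3: M₁..M₃: k=1: 0+15800+8·50·4=17400; k=2: 31600+0+8·79·4=34128 → min 17400 | M₂..M₄: k=2: 0+23068+50·79·73=311418; k=3: 15800+0+50·4·73=30400 → min 30400 | M₃..M₅: k=3: 0+584+79·4·2=1216; k=4: 23068+0+79·73·2=34602 → min 1216 | M₄..M₆: k=4: 0+584+4·73·4=1752; k=5: 584+0+4·2·4=616 → min 616.
Length 4: M₁..M₄: k=1: 0+30400+8·50·73=59600; k=2: 31600+23068+8·79·73=100804; k=3: 17400+0+8·4·73=19736 → min 19736 | M₂..M₅: k=2: 0+1216+50·79·2=9116; k=3: 15800+584+50·4·2=16784; k=4: 30400+0+50·73·2=37700 → min 9116 | M₃..M₆: k=3: 0+616+79·4·4=1880; k=4: 23068+584+79·73·4=46720; k=5: 1216+0+79·2·4=1848 → min 1848.
Length 5: M₁..M₅: k=1: 0+9116+8·50·2=9916; k=2: 31600+1216+8·79·2=34080; k=3: 17400+584+8·4·2=18048; k=4: 19736+0+8·73·2=20904 → min 9916 | M₂..M₆: k=2: 0+1848+50·79·4=17648; k=3: 15800+616+50·4·4=17216; k=4: 30400+584+50·73·4=45584; k=5: 9116+0+50·2·4=9516 → min 9516.
Top-level splits: k=1: (M₁..M₁)·(M₂..M₆) → 0+9516+8·50·4 = 11116; k=2: (M₁..M₂)·(M₃..M₆) → 31600+1848+8·79·4 = 35976; k=3: (M₁..M₃)·(M₄..M₆) → 17400+616+8·4·4 = 18144; k=4: (M₁..M₄)·(M₅..M₆) → 19736+584+8·73·4 = 22656; k=5: (M₁..M₅)·(M₆..M₆) → 9916+0+8·2·4 = 9980.
Best split is after M₅, i.e. k = 5.

5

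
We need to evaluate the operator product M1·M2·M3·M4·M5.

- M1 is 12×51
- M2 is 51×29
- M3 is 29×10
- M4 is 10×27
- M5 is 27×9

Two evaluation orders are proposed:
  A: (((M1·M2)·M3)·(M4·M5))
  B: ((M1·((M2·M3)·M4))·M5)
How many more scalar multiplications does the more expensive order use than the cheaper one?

Order A = (((M1·M2)·M3)·(M4·M5)): (M1·M2): 12×51 by 51×29 → 12×29, cost 12·51·29 = 17748; ((M1·M2)·M3): 12×29 by 29×10 → 12×10, cost 12·29·10 = 3480; cumulative 21228; (M4·M5): 10×27 by 27×9 → 10×9, cost 10·27·9 = 2430; (((M1·M2)·M3)·(M4·M5)): 12×10 by 10×9 → 12×9, cost 12·10·9 = 1080; cumulative 24738. Total 24738.
Order B = ((M1·((M2·M3)·M4))·M5): (M2·M3): 51×29 by 29×10 → 51×10, cost 51·29·10 = 14790; ((M2·M3)·M4): 51×10 by 10×27 → 51×27, cost 51·10·27 = 13770; cumulative 28560; (M1·((M2·M3)·M4)): 12×51 by 51×27 → 12×27, cost 12·51·27 = 16524; cumulative 45084; ((M1·((M2·M3)·M4))·M5): 12×27 by 27×9 → 12×9, cost 12·27·9 = 2916; cumulative 48000. Total 48000.
Difference: |24738 − 48000| = 23262.

23262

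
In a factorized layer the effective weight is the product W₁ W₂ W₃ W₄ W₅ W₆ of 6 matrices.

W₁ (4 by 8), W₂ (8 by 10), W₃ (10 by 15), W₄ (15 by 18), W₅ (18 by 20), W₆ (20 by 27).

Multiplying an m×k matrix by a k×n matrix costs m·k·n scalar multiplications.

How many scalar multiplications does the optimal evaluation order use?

Adjacent pairs: W₁W₂ = 4·8·10 = 320; W₂W₃ = 8·10·15 = 1200; W₃W₄ = 10·15·18 = 2700; W₄W₅ = 15·18·20 = 5400; W₅W₆ = 18·20·27 = 9720.
Length 3: W₁..W₃: k=1: 0+1200+4·8·15=1680; k=2: 320+0+4·10·15=920 → min 920 | W₂..W₄: k=2: 0+2700+8·10·18=4140; k=3: 1200+0+8·15·18=3360 → min 3360 | W₃..W₅: k=3: 0+5400+10·15·20=8400; k=4: 2700+0+10·18·20=6300 → min 6300 | W₄..W₆: k=4: 0+9720+15·18·27=17010; k=5: 5400+0+15·20·27=13500 → min 13500.
Length 4: W₁..W₄: k=1: 0+3360+4·8·18=3936; k=2: 320+2700+4·10·18=3740; k=3: 920+0+4·15·18=2000 → min 2000 | W₂..W₅: k=2: 0+6300+8·10·20=7900; k=3: 1200+5400+8·15·20=9000; k=4: 3360+0+8·18·20=6240 → min 6240 | W₃..W₆: k=3: 0+13500+10·15·27=17550; k=4: 2700+9720+10·18·27=17280; k=5: 6300+0+10·20·27=11700 → min 11700.
Length 5: W₁..W₅: k=1: 0+6240+4·8·20=6880; k=2: 320+6300+4·10·20=7420; k=3: 920+5400+4·15·20=7520; k=4: 2000+0+4·18·20=3440 → min 3440 | W₂..W₆: k=2: 0+11700+8·10·27=13860; k=3: 1200+13500+8·15·27=17940; k=4: 3360+9720+8·18·27=16968; k=5: 6240+0+8·20·27=10560 → min 10560.
Length 6: W₁..W₆: k=1: 0+10560+4·8·27=11424; k=2: 320+11700+4·10·27=13100; k=3: 920+13500+4·15·27=16040; k=4: 2000+9720+4·18·27=13664; k=5: 3440+0+4·20·27=5600 → min 5600.
Optimal order: (((((W₁ W₂) W₃) W₄) W₅) W₆) with cost 5600.

5600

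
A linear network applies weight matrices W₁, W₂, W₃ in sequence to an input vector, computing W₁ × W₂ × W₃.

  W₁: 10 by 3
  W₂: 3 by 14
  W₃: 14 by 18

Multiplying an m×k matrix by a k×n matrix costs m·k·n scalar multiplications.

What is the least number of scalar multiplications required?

Order (W₁ × (W₂ × W₃)): (W₂ × W₃): 3×14 by 14×18 → 3×18, cost 3·14·18 = 756; (W₁ × (W₂ × W₃)): 10×3 by 3×18 → 10×18, cost 10·3·18 = 540; cumulative 1296. Total 1296.
Order ((W₁ × W₂) × W₃): (W₁ × W₂): 10×3 by 3×14 → 10×14, cost 10·3·14 = 420; ((W₁ × W₂) × W₃): 10×14 by 14×18 → 10×18, cost 10·14·18 = 2520; cumulative 2940. Total 2940.
Minimum: 1296.

1296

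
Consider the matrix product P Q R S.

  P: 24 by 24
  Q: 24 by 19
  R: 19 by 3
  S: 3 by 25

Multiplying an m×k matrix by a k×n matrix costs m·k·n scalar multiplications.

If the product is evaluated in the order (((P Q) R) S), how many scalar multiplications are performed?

(P Q): 24×24 by 24×19 → 24×19, cost 24·24·19 = 10944
((P Q) R): 24×19 by 19×3 → 24×3, cost 24·19·3 = 1368; cumulative 12312
(((P Q) R) S): 24×3 by 3×25 → 24×25, cost 24·3·25 = 1800; cumulative 14112
Total: 14112 scalar multiplications.

14112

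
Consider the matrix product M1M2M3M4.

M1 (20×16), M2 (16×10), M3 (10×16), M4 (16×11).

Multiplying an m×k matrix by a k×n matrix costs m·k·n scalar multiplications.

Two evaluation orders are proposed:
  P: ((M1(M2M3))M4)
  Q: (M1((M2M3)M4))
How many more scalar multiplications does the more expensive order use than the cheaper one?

Order P = ((M1(M2M3))M4): (M2M3): 16×10 by 10×16 → 16×16, cost 16·10·16 = 2560; (M1(M2M3)): 20×16 by 16×16 → 20×16, cost 20·16·16 = 5120; cumulative 7680; ((M1(M2M3))M4): 20×16 by 16×11 → 20×11, cost 20·16·11 = 3520; cumulative 11200. Total 11200.
Order Q = (M1((M2M3)M4)): (M2M3): 16×10 by 10×16 → 16×16, cost 16·10·16 = 2560; ((M2M3)M4): 16×16 by 16×11 → 16×11, cost 16·16·11 = 2816; cumulative 5376; (M1((M2M3)M4)): 20×16 by 16×11 → 20×11, cost 20·16·11 = 3520; cumulative 8896. Total 8896.
Difference: |11200 − 8896| = 2304.

2304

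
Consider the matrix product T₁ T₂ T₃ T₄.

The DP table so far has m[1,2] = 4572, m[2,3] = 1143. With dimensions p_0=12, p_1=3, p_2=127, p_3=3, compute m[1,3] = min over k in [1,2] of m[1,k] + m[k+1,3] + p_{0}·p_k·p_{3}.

1251

m[1,3] = min over k∈[1,2] of m[1,k]+m[k+1,3]+p_{0}·p_k·p_{3}.
k=1: 0 + 1143 + 12·3·3 = 1251; k=2: 4572 + 0 + 12·127·3 = 9144.
Minimum: 1251 at k=1.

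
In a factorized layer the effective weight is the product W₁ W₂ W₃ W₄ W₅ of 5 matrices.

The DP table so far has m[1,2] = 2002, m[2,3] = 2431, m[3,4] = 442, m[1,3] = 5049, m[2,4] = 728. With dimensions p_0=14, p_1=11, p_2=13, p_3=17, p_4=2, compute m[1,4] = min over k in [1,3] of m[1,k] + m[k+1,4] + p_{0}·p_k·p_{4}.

m[1,4] = min over k∈[1,3] of m[1,k]+m[k+1,4]+p_{0}·p_k·p_{4}.
k=1: 0 + 728 + 14·11·2 = 1036; k=2: 2002 + 442 + 14·13·2 = 2808; k=3: 5049 + 0 + 14·17·2 = 5525.
Minimum: 1036 at k=1.

1036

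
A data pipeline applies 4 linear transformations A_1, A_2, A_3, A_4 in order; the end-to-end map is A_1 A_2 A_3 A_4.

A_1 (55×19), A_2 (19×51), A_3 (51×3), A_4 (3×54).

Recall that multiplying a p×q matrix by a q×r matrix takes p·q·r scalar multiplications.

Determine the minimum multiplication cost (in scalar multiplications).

Adjacent pairs: A_1A_2 = 55·19·51 = 53295; A_2A_3 = 19·51·3 = 2907; A_3A_4 = 51·3·54 = 8262.
Length 3: A_1..A_3: k=1: 0+2907+55·19·3=6042; k=2: 53295+0+55·51·3=61710 → min 6042 | A_2..A_4: k=2: 0+8262+19·51·54=60588; k=3: 2907+0+19·3·54=5985 → min 5985.
Length 4: A_1..A_4: k=1: 0+5985+55·19·54=62415; k=2: 53295+8262+55·51·54=213027; k=3: 6042+0+55·3·54=14952 → min 14952.
Optimal order: ((A_1 (A_2 A_3)) A_4) with cost 14952.

14952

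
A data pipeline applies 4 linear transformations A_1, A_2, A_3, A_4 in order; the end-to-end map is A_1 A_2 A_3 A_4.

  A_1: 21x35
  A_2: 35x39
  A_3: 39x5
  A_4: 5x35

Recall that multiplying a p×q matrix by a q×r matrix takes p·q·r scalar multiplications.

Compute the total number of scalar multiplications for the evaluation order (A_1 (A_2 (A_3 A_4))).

(A_3 A_4): 39×5 by 5×35 → 39×35, cost 39·5·35 = 6825
(A_2 (A_3 A_4)): 35×39 by 39×35 → 35×35, cost 35·39·35 = 47775; cumulative 54600
(A_1 (A_2 (A_3 A_4))): 21×35 by 35×35 → 21×35, cost 21·35·35 = 25725; cumulative 80325
Total: 80325 scalar multiplications.

80325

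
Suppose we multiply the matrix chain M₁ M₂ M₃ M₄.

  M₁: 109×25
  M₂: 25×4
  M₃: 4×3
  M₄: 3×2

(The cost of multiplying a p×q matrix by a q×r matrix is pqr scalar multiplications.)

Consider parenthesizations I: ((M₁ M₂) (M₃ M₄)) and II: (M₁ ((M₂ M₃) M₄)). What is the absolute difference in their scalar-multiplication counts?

Order I = ((M₁ M₂) (M₃ M₄)): (M₁ M₂): 109×25 by 25×4 → 109×4, cost 109·25·4 = 10900; (M₃ M₄): 4×3 by 3×2 → 4×2, cost 4·3·2 = 24; ((M₁ M₂) (M₃ M₄)): 109×4 by 4×2 → 109×2, cost 109·4·2 = 872; cumulative 11796. Total 11796.
Order II = (M₁ ((M₂ M₃) M₄)): (M₂ M₃): 25×4 by 4×3 → 25×3, cost 25·4·3 = 300; ((M₂ M₃) M₄): 25×3 by 3×2 → 25×2, cost 25·3·2 = 150; cumulative 450; (M₁ ((M₂ M₃) M₄)): 109×25 by 25×2 → 109×2, cost 109·25·2 = 5450; cumulative 5900. Total 5900.
Difference: |11796 − 5900| = 5896.

5896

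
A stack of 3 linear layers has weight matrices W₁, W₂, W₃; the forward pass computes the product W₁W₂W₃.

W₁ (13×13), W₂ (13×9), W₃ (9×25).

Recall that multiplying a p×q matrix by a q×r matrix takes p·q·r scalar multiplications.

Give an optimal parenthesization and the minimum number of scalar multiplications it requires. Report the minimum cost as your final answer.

4446

(W₁(W₂W₃)): cost 7150.
((W₁W₂)W₃): cost 4446.
Optimal: ((W₁W₂)W₃) with cost 4446.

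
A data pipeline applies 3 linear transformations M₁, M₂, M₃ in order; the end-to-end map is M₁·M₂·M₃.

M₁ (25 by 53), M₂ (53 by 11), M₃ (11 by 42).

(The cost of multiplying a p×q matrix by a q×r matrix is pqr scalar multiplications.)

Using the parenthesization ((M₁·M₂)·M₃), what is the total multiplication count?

26125

(M₁·M₂): 25×53 by 53×11 → 25×11, cost 25·53·11 = 14575
((M₁·M₂)·M₃): 25×11 by 11×42 → 25×42, cost 25·11·42 = 11550; cumulative 26125
Total: 26125 scalar multiplications.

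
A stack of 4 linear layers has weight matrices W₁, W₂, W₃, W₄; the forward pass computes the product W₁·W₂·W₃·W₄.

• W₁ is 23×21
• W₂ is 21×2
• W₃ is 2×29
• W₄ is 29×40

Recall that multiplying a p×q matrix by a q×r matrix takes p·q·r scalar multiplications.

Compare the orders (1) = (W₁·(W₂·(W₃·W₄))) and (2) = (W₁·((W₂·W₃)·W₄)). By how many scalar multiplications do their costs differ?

21578

Order (1) = (W₁·(W₂·(W₃·W₄))): (W₃·W₄): 2×29 by 29×40 → 2×40, cost 2·29·40 = 2320; (W₂·(W₃·W₄)): 21×2 by 2×40 → 21×40, cost 21·2·40 = 1680; cumulative 4000; (W₁·(W₂·(W₃·W₄))): 23×21 by 21×40 → 23×40, cost 23·21·40 = 19320; cumulative 23320. Total 23320.
Order (2) = (W₁·((W₂·W₃)·W₄)): (W₂·W₃): 21×2 by 2×29 → 21×29, cost 21·2·29 = 1218; ((W₂·W₃)·W₄): 21×29 by 29×40 → 21×40, cost 21·29·40 = 24360; cumulative 25578; (W₁·((W₂·W₃)·W₄)): 23×21 by 21×40 → 23×40, cost 23·21·40 = 19320; cumulative 44898. Total 44898.
Difference: |23320 − 44898| = 21578.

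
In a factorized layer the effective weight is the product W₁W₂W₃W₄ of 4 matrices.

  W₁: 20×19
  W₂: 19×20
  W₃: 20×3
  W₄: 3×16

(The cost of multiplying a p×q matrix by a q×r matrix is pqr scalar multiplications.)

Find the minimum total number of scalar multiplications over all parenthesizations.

3240

Adjacent pairs: W₁W₂ = 20·19·20 = 7600; W₂W₃ = 19·20·3 = 1140; W₃W₄ = 20·3·16 = 960.
Length 3: W₁..W₃: k=1: 0+1140+20·19·3=2280; k=2: 7600+0+20·20·3=8800 → min 2280 | W₂..W₄: k=2: 0+960+19·20·16=7040; k=3: 1140+0+19·3·16=2052 → min 2052.
Length 4: W₁..W₄: k=1: 0+2052+20·19·16=8132; k=2: 7600+960+20·20·16=14960; k=3: 2280+0+20·3·16=3240 → min 3240.
Optimal order: ((W₁(W₂W₃))W₄) with cost 3240.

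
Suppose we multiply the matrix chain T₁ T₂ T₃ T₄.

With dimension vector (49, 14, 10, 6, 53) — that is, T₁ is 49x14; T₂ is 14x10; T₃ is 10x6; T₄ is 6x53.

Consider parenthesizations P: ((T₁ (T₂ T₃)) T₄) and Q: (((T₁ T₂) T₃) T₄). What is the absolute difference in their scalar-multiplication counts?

4844

Order P = ((T₁ (T₂ T₃)) T₄): (T₂ T₃): 14×10 by 10×6 → 14×6, cost 14·10·6 = 840; (T₁ (T₂ T₃)): 49×14 by 14×6 → 49×6, cost 49·14·6 = 4116; cumulative 4956; ((T₁ (T₂ T₃)) T₄): 49×6 by 6×53 → 49×53, cost 49·6·53 = 15582; cumulative 20538. Total 20538.
Order Q = (((T₁ T₂) T₃) T₄): (T₁ T₂): 49×14 by 14×10 → 49×10, cost 49·14·10 = 6860; ((T₁ T₂) T₃): 49×10 by 10×6 → 49×6, cost 49·10·6 = 2940; cumulative 9800; (((T₁ T₂) T₃) T₄): 49×6 by 6×53 → 49×53, cost 49·6·53 = 15582; cumulative 25382. Total 25382.
Difference: |20538 − 25382| = 4844.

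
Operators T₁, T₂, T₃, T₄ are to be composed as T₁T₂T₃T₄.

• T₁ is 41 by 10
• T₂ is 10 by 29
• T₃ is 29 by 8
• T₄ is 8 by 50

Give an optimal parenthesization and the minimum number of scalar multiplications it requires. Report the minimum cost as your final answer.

Adjacent pairs: T₁T₂ = 41·10·29 = 11890; T₂T₃ = 10·29·8 = 2320; T₃T₄ = 29·8·50 = 11600.
Length 3: T₁..T₃: k=1: 0+2320+41·10·8=5600; k=2: 11890+0+41·29·8=21402 → min 5600 | T₂..T₄: k=2: 0+11600+10·29·50=26100; k=3: 2320+0+10·8·50=6320 → min 6320.
Length 4: T₁..T₄: k=1: 0+6320+41·10·50=26820; k=2: 11890+11600+41·29·50=82940; k=3: 5600+0+41·8·50=22000 → min 22000.
Optimal parenthesization: ((T₁(T₂T₃))T₄) with cost 22000.

22000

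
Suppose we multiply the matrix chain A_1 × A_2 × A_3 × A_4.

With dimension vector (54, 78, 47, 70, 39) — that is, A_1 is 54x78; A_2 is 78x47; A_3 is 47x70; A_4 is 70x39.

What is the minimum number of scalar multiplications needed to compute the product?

425256

Adjacent pairs: A_1A_2 = 54·78·47 = 197964; A_2A_3 = 78·47·70 = 256620; A_3A_4 = 47·70·39 = 128310.
Length 3: A_1..A_3: k=1: 0+256620+54·78·70=551460; k=2: 197964+0+54·47·70=375624 → min 375624 | A_2..A_4: k=2: 0+128310+78·47·39=271284; k=3: 256620+0+78·70·39=469560 → min 271284.
Length 4: A_1..A_4: k=1: 0+271284+54·78·39=435552; k=2: 197964+128310+54·47·39=425256; k=3: 375624+0+54·70·39=523044 → min 425256.
Optimal order: ((A_1 × A_2) × (A_3 × A_4)) with cost 425256.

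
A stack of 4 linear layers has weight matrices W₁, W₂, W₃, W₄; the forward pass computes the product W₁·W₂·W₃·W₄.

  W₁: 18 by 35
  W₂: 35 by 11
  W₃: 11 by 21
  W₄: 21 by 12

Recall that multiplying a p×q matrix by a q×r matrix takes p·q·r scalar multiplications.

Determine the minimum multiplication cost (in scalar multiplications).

Adjacent pairs: W₁W₂ = 18·35·11 = 6930; W₂W₃ = 35·11·21 = 8085; W₃W₄ = 11·21·12 = 2772.
Length 3: W₁..W₃: k=1: 0+8085+18·35·21=21315; k=2: 6930+0+18·11·21=11088 → min 11088 | W₂..W₄: k=2: 0+2772+35·11·12=7392; k=3: 8085+0+35·21·12=16905 → min 7392.
Length 4: W₁..W₄: k=1: 0+7392+18·35·12=14952; k=2: 6930+2772+18·11·12=12078; k=3: 11088+0+18·21·12=15624 → min 12078.
Optimal order: ((W₁·W₂)·(W₃·W₄)) with cost 12078.

12078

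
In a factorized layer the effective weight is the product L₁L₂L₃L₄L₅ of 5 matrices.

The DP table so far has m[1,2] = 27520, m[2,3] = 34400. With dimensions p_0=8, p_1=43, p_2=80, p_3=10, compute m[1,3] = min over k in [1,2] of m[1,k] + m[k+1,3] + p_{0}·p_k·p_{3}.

33920

m[1,3] = min over k∈[1,2] of m[1,k]+m[k+1,3]+p_{0}·p_k·p_{3}.
k=1: 0 + 34400 + 8·43·10 = 37840; k=2: 27520 + 0 + 8·80·10 = 33920.
Minimum: 33920 at k=2.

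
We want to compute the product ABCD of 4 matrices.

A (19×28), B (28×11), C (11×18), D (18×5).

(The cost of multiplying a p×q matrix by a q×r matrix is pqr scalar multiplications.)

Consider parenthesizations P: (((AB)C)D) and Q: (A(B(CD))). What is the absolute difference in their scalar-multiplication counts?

6134

Order P = (((AB)C)D): (AB): 19×28 by 28×11 → 19×11, cost 19·28·11 = 5852; ((AB)C): 19×11 by 11×18 → 19×18, cost 19·11·18 = 3762; cumulative 9614; (((AB)C)D): 19×18 by 18×5 → 19×5, cost 19·18·5 = 1710; cumulative 11324. Total 11324.
Order Q = (A(B(CD))): (CD): 11×18 by 18×5 → 11×5, cost 11·18·5 = 990; (B(CD)): 28×11 by 11×5 → 28×5, cost 28·11·5 = 1540; cumulative 2530; (A(B(CD))): 19×28 by 28×5 → 19×5, cost 19·28·5 = 2660; cumulative 5190. Total 5190.
Difference: |11324 − 5190| = 6134.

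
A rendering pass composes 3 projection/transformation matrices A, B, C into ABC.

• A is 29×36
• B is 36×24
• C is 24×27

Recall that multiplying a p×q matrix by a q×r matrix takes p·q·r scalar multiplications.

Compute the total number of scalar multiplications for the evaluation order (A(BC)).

(BC): 36×24 by 24×27 → 36×27, cost 36·24·27 = 23328
(A(BC)): 29×36 by 36×27 → 29×27, cost 29·36·27 = 28188; cumulative 51516
Total: 51516 scalar multiplications.

51516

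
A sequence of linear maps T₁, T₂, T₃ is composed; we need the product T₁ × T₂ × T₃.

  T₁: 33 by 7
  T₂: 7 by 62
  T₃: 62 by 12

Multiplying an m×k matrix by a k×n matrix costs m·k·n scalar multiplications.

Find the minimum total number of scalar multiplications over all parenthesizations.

Order (T₁ × (T₂ × T₃)): (T₂ × T₃): 7×62 by 62×12 → 7×12, cost 7·62·12 = 5208; (T₁ × (T₂ × T₃)): 33×7 by 7×12 → 33×12, cost 33·7·12 = 2772; cumulative 7980. Total 7980.
Order ((T₁ × T₂) × T₃): (T₁ × T₂): 33×7 by 7×62 → 33×62, cost 33·7·62 = 14322; ((T₁ × T₂) × T₃): 33×62 by 62×12 → 33×12, cost 33·62·12 = 24552; cumulative 38874. Total 38874.
Minimum: 7980.

7980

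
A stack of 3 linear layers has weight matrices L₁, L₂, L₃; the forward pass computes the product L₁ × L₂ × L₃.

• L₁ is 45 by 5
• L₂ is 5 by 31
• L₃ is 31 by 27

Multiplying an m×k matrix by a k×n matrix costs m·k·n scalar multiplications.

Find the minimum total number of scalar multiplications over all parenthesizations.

10260

Order (L₁ × (L₂ × L₃)): (L₂ × L₃): 5×31 by 31×27 → 5×27, cost 5·31·27 = 4185; (L₁ × (L₂ × L₃)): 45×5 by 5×27 → 45×27, cost 45·5·27 = 6075; cumulative 10260. Total 10260.
Order ((L₁ × L₂) × L₃): (L₁ × L₂): 45×5 by 5×31 → 45×31, cost 45·5·31 = 6975; ((L₁ × L₂) × L₃): 45×31 by 31×27 → 45×27, cost 45·31·27 = 37665; cumulative 44640. Total 44640.
Minimum: 10260.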